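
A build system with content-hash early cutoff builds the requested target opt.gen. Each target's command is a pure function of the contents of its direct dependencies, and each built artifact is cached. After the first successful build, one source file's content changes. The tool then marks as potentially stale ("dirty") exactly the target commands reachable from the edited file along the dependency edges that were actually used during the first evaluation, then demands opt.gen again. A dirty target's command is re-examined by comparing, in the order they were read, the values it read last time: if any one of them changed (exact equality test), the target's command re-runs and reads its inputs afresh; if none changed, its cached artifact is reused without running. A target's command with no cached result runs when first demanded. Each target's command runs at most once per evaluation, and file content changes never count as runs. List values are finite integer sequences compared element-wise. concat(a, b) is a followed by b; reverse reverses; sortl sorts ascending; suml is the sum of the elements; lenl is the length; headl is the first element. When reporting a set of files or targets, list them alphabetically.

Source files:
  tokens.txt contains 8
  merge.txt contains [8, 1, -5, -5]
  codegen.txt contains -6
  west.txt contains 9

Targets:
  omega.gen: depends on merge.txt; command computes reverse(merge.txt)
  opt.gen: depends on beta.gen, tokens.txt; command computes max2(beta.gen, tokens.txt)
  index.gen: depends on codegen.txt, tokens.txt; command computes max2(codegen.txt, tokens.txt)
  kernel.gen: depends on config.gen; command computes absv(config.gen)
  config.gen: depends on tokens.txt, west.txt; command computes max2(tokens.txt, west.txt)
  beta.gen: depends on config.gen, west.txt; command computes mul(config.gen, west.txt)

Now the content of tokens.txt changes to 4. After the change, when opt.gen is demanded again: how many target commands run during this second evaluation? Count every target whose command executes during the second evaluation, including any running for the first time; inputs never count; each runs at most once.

First evaluation (everything demanded from the output):
  config.gen = max2(8, 9) = 9
  beta.gen = mul(9, 9) = 81
  opt.gen = max2(81, 8) = 81

Propagation after the edit:
  config.gen: runs — tokens.txt 8->4; result 9 (same value as before).
  beta.gen: checked — values it read are unchanged (config.gen unchanged, west.txt unchanged); reused cached 81 without running.
  opt.gen: runs — tokens.txt 8->4; result 81 (same value as before).

Key observation: the cutoff stops propagation at beta.gen — its inputs' values are unchanged, so it reuses its cache.

Target commands that run: config.gen, opt.gen — 2 in total.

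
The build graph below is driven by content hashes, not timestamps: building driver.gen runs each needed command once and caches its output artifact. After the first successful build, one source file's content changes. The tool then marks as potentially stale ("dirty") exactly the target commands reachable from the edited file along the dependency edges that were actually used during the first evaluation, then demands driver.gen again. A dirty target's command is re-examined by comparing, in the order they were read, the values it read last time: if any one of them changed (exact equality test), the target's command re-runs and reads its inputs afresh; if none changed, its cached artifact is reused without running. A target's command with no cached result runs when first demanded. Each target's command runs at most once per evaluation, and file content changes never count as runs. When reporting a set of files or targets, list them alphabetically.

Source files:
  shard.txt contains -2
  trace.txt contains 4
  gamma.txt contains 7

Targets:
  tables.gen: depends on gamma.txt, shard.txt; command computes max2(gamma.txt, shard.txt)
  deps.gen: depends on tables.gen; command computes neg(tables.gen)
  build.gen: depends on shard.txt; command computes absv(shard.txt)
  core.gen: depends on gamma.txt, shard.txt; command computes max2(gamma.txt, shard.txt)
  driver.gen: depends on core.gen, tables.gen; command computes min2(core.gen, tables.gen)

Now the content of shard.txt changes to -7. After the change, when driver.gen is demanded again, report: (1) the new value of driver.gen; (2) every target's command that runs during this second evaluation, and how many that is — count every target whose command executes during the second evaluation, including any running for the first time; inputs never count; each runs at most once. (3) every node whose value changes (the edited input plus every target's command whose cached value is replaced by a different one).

Initial pass — values computed on the first demand:
  core.gen = max2(7, -2) = 7
  tables.gen = max2(7, -2) = 7
  driver.gen = min2(7, 7) = 7

Second demand — change propagation:
  core.gen: re-runs because shard.txt -2->-7; new result 7 (unchanged).
  tables.gen: re-runs because shard.txt -2->-7; new result 7 (unchanged).
  driver.gen: re-examined; everything it read last time is the same (core.gen unchanged, tables.gen unchanged) — cache 7 kept, no run.

The important point: at driver.gen every value read last time is unchanged, so the dirty flag clears without a run.

driver.gen now evaluates to 7.
Run set: core.gen, tables.gen (2 run).
Changed values: shard.txt.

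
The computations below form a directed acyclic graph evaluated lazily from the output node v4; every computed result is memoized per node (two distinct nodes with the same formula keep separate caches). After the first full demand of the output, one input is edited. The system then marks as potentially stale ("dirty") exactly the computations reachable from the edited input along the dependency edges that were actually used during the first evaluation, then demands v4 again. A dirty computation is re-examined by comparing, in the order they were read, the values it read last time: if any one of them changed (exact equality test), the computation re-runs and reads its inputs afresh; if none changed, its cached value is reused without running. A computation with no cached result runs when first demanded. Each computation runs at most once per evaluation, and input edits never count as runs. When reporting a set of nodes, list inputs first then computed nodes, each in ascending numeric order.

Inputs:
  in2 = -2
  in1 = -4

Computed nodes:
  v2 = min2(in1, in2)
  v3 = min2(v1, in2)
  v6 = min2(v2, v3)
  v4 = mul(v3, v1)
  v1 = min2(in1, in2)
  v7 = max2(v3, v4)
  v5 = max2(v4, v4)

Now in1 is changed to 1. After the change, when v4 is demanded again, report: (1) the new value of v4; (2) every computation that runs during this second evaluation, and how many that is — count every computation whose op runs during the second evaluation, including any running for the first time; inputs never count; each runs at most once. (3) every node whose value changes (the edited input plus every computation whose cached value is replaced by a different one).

Demanding v4 again yields 4.
3 computations run: v1, v3, v4.
The nodes whose values change: in1, v1, v3, v4.

First demand of the output computes:
  v1 = min2(-4, -2) = -4
  v3 = min2(-4, -2) = -4
  v4 = mul(-4, -4) = 16

After the edit, cleaning proceeds:
  v1: a read changed (in1 -4->1) — executes, giving -2.
  v3: a read changed (v1 -4->-2) — executes, giving -2.
  v4: a read changed (v3 -4->-2; v1 -4->-2) — executes, giving 4.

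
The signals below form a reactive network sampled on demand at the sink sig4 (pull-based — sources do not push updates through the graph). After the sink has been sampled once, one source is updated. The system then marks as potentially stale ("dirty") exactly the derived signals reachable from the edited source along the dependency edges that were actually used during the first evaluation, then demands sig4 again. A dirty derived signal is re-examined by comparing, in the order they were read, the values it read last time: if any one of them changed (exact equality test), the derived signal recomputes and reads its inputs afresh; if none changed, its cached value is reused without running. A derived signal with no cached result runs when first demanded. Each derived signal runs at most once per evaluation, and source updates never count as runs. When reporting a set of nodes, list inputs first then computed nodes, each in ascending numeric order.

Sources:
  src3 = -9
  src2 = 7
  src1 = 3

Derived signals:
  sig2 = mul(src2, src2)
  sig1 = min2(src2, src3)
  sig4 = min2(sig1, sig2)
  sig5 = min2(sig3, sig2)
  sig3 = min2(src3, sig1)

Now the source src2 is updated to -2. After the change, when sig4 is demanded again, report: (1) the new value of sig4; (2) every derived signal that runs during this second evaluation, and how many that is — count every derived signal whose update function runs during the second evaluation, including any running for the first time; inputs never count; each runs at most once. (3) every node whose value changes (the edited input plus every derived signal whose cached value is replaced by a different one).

Initial pass — values computed on the first demand:
  sig1 = min2(7, -9) = -9
  sig2 = mul(7, 7) = 49
  sig4 = min2(-9, 49) = -9

Second demand — change propagation:
  sig1: re-runs because src2 7->-2; new result -9 (unchanged).
  sig2: re-runs because src2 7->-2; src2 7->-2; new result 4.
  sig4: re-runs because sig2 49->4; new result -9 (unchanged).

sig4 now evaluates to -9.
Run set: sig1, sig2, sig4 (3 run).
Changed values: src2, sig2.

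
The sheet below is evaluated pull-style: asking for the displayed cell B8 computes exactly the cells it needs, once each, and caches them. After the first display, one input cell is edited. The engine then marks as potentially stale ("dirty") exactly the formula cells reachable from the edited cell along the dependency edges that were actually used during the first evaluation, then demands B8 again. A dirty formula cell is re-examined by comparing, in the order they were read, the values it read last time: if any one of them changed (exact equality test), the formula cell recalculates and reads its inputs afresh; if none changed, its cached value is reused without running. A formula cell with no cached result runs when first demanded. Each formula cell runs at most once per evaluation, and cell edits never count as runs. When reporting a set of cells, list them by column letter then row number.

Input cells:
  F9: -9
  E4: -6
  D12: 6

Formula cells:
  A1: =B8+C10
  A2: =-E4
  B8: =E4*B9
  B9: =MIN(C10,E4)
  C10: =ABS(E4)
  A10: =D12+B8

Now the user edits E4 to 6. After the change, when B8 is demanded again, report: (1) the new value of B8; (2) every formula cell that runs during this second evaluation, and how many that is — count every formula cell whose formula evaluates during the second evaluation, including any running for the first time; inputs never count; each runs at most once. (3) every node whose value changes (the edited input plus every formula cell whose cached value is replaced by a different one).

Demanding B8 again yields 36.
3 formula cells run: B8, B9, C10.
The nodes whose values change: B9, E4.

First demand of the output computes:
  C10 = ABS(-6) = 6
  B9 = MIN(6, -6) = -6
  B8 = -6 * -6 = 36

After the edit, cleaning proceeds:
  C10: a read changed (E4 -6->6) — executes, giving 6 — identical to its old value.
  B9: a read changed (E4 -6->6) — executes, giving 6.
  B8: a read changed (E4 -6->6; B9 -6->6) — executes, giving 36 — identical to its old value.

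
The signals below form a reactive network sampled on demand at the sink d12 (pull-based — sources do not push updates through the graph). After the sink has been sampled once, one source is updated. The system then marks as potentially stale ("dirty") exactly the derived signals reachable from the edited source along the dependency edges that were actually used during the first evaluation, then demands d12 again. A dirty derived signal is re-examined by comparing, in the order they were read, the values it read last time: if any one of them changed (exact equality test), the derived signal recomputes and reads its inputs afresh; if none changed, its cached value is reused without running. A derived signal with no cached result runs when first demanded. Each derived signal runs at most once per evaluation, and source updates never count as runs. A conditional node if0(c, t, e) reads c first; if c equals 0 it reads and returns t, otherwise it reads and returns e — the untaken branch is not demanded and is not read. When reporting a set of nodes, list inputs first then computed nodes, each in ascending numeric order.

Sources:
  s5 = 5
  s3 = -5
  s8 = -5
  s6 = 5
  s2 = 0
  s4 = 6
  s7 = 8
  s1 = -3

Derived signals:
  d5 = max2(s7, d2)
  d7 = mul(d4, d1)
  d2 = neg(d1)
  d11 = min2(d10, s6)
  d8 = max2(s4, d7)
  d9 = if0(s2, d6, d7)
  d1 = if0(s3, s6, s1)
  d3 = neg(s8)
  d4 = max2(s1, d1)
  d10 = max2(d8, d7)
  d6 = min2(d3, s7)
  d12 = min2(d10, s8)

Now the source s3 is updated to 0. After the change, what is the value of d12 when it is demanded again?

d12 now evaluates to -5.

Initial pass — values computed on the first demand:
  d1 = if0(s3=-5 -> else branch s1) = -3
  d4 = max2(-3, -3) = -3
  d7 = mul(-3, -3) = 9
  d8 = max2(6, 9) = 9
  d10 = max2(9, 9) = 9
  d12 = min2(9, -5) = -5

Second demand — change propagation:
  d1: re-runs because s3 -5->0; new result 5.
  d4: re-runs because d1 -3->5; new result 5.
  d7: re-runs because d4 -3->5; d1 -3->5; new result 25.
  d8: re-runs because d7 9->25; new result 25.
  d10: re-runs because d8 9->25; d7 9->25; new result 25.
  d12: re-runs because d10 9->25; new result -5 (unchanged).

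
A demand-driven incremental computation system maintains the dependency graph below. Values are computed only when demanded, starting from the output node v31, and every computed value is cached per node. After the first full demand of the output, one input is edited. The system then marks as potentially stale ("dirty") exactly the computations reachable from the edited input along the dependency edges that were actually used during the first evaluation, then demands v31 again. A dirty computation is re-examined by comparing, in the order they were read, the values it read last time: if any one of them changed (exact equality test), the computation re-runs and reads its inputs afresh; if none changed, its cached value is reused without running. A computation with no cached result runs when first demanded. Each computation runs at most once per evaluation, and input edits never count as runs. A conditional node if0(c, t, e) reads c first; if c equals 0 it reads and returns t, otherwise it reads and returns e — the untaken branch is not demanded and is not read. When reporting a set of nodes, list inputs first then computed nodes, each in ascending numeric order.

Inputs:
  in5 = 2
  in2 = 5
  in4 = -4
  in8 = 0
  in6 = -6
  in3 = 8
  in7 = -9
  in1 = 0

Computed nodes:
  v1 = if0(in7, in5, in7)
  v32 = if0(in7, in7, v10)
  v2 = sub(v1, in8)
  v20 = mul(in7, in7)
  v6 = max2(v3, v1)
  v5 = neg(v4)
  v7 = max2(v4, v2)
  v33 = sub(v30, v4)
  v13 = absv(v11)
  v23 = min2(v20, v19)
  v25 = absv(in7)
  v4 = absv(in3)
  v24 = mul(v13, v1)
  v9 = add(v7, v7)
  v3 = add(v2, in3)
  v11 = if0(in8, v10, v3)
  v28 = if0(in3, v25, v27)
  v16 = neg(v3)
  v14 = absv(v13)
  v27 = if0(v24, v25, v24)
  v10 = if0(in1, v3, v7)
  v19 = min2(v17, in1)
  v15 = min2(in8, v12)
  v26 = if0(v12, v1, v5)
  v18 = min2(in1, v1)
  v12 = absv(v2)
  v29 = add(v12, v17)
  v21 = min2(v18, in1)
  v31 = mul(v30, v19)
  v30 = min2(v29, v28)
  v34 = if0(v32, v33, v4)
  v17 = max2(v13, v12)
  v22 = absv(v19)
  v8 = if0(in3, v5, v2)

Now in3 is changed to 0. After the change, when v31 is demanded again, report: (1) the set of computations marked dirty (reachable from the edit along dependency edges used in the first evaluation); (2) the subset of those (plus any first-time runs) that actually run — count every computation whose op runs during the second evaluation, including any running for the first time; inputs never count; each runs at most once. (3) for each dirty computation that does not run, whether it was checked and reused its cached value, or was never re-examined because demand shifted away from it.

Marked dirty: v3, v10, v11, v13, v17, v19, v24, v27, v28, v29, v30, v31.
Computations that run: v3, v10, v11, v13, v17, v25, v28, v30, v31 — 9 in total.
Checked but reused from cache: v19, v29.
Never re-examined (demand shifted away): v24, v27.
Key observation: a condition flipped, so demand moved to the other branch — v24, v27 are never re-examined.

First evaluation (everything demanded from the output):
  v1 = if0(in7=-9 -> else branch in7) = -9
  v2 = sub(-9, 0) = -9
  v3 = add(-9, 8) = -1
  v10 = if0(in1=0 -> then branch v3) = -1
  v11 = if0(in8=0 -> then branch v10) = -1
  v12 = absv(-9) = 9
  v13 = absv(-1) = 1
  v17 = max2(1, 9) = 9
  v19 = min2(9, 0) = 0
  v24 = mul(1, -9) = -9
  v27 = if0(v24=-9 -> else branch v24) = -9
  v28 = if0(in3=8 -> else branch v27) = -9
  v29 = add(9, 9) = 18
  v30 = min2(18, -9) = -9
  v31 = mul(-9, 0) = 0

Propagation after the edit:
  v3: runs — in3 8->0; result -9.
  v10: runs — v3 -1->-9; result -9.
  v11: runs — v10 -1->-9; result -9.
  v13: runs — v11 -1->-9; result 9.
  v17: runs — v13 1->9; result 9 (same value as before).
  v19: checked — values it read are unchanged (v17 unchanged, in1 unchanged); reused cached 0 without running.
  v24: marked dirty but never re-examined — demand shifted away from it.
  v25: demanded for the first time — runs, produces 9.
  v27: marked dirty but never re-examined — demand shifted away from it.
  v28: runs — in3 8->0; result 9.
  v29: checked — values it read are unchanged (v12 unchanged, v17 unchanged); reused cached 18 without running.
  v30: runs — v28 -9->9; result 9.
  v31: runs — v30 -9->9; result 0 (same value as before).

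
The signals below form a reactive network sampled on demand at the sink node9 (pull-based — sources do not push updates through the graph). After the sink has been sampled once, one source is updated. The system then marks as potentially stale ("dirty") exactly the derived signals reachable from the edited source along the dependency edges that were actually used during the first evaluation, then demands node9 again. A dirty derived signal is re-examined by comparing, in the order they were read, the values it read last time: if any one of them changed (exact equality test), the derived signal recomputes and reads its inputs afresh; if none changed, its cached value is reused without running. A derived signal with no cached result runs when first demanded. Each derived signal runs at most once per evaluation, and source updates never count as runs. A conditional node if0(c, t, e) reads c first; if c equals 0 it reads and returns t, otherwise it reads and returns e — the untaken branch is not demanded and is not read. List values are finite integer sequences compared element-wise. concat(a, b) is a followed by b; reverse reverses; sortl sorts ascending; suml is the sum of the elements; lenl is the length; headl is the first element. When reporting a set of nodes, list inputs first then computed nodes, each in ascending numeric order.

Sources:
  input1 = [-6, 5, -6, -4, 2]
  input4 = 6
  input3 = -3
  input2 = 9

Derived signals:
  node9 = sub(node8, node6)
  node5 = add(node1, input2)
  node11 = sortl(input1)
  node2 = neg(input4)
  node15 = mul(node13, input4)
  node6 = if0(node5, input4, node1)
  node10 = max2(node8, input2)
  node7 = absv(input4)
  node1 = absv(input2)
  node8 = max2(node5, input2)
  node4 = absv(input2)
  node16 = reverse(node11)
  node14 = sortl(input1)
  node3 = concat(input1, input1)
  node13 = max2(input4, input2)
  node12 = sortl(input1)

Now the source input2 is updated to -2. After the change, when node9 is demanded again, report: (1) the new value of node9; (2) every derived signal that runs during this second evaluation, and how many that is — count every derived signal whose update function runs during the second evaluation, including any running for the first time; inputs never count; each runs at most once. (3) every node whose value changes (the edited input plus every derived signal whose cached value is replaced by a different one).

Initial pass — values computed on the first demand:
  node1 = absv(9) = 9
  node5 = add(9, 9) = 18
  node6 = if0(node5=18 -> else branch node1) = 9
  node8 = max2(18, 9) = 18
  node9 = sub(18, 9) = 9

Second demand — change propagation:
  node1: re-runs because input2 9->-2; new result 2.
  node5: re-runs because node1 9->2; input2 9->-2; new result 0.
  node6: re-runs because node5 18->0; node1 9->2; new result 6.
  node8: re-runs because node5 18->0; input2 9->-2; new result 0.
  node9: re-runs because node8 18->0; node6 9->6; new result -6.

node9 now evaluates to -6.
Run set: node1, node5, node6, node8, node9 (5 run).
Changed values: input2, node1, node5, node6, node8, node9.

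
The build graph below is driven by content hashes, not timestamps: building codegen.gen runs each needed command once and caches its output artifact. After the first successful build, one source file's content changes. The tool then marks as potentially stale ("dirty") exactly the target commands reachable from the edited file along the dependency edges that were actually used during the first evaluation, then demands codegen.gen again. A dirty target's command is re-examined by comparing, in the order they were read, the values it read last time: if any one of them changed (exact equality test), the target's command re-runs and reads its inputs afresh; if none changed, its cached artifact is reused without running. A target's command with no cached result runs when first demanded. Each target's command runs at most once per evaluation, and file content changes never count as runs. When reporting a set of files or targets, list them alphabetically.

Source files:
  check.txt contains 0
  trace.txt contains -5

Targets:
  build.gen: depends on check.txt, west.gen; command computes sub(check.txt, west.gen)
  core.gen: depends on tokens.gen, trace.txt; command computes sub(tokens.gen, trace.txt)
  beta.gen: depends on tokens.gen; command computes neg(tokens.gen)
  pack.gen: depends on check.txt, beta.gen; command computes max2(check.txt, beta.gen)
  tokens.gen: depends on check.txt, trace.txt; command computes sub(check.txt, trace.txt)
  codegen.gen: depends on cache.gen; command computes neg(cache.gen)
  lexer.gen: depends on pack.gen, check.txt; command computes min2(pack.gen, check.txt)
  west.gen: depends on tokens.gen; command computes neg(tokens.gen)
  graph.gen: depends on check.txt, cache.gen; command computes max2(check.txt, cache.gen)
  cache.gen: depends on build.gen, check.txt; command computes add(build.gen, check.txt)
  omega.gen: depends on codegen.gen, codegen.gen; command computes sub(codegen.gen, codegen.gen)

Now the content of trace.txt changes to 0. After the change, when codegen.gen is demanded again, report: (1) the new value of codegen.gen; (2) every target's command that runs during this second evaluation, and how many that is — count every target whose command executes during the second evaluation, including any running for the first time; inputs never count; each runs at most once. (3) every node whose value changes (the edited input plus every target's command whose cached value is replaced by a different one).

Initial pass — values computed on the first demand:
  tokens.gen = sub(0, -5) = 5
  west.gen = neg(5) = -5
  build.gen = sub(0, -5) = 5
  cache.gen = add(5, 0) = 5
  codegen.gen = neg(5) = -5

Second demand — change propagation:
  tokens.gen: re-runs because trace.txt -5->0; new result 0.
  west.gen: re-runs because tokens.gen 5->0; new result 0.
  build.gen: re-runs because west.gen -5->0; new result 0.
  cache.gen: re-runs because build.gen 5->0; new result 0.
  codegen.gen: re-runs because cache.gen 5->0; new result 0.

codegen.gen now evaluates to 0.
Run set: build.gen, cache.gen, codegen.gen, tokens.gen, west.gen (5 run).
Changed values: build.gen, cache.gen, codegen.gen, tokens.gen, trace.txt, west.gen.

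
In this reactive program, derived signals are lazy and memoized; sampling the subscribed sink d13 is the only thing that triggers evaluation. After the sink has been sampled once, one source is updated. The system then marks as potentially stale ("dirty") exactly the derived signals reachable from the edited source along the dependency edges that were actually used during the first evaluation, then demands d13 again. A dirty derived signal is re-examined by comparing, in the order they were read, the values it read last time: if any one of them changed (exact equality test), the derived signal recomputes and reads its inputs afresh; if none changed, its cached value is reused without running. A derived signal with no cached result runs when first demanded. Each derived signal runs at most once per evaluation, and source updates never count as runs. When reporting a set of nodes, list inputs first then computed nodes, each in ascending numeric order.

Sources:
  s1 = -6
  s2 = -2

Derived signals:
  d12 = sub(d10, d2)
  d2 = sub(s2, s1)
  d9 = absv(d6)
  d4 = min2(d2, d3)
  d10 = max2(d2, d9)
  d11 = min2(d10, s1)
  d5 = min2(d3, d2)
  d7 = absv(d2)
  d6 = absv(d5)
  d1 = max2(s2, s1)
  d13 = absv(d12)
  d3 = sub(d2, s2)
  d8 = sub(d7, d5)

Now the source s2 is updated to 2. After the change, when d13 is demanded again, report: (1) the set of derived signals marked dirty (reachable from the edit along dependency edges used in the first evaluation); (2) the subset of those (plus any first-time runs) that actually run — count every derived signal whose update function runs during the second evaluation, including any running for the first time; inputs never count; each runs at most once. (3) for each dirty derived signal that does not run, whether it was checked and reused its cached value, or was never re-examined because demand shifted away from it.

The edit dirties: d2, d3, d5, d6, d9, d10, d12, d13.
7 derived signals run: d2, d3, d5, d6, d9, d10, d12.
Cache hits after checking: d13.
Note where the cutoff bites: d13 is checked, finds nothing changed, and keeps its cache.

First demand of the output computes:
  d2 = sub(-2, -6) = 4
  d3 = sub(4, -2) = 6
  d5 = min2(6, 4) = 4
  d6 = absv(4) = 4
  d9 = absv(4) = 4
  d10 = max2(4, 4) = 4
  d12 = sub(4, 4) = 0
  d13 = absv(0) = 0

After the edit, cleaning proceeds:
  d2: a read changed (s2 -2->2) — executes, giving 8.
  d3: a read changed (d2 4->8; s2 -2->2) — executes, giving 6 — identical to its old value.
  d5: a read changed (d2 4->8) — executes, giving 6.
  d6: a read changed (d5 4->6) — executes, giving 6.
  d9: a read changed (d6 4->6) — executes, giving 6.
  d10: a read changed (d2 4->8; d9 4->6) — executes, giving 8.
  d12: a read changed (d10 4->8; d2 4->8) — executes, giving 0 — identical to its old value.
  d13: dirty, but its reads are unchanged (d12 unchanged); cached 0 stands.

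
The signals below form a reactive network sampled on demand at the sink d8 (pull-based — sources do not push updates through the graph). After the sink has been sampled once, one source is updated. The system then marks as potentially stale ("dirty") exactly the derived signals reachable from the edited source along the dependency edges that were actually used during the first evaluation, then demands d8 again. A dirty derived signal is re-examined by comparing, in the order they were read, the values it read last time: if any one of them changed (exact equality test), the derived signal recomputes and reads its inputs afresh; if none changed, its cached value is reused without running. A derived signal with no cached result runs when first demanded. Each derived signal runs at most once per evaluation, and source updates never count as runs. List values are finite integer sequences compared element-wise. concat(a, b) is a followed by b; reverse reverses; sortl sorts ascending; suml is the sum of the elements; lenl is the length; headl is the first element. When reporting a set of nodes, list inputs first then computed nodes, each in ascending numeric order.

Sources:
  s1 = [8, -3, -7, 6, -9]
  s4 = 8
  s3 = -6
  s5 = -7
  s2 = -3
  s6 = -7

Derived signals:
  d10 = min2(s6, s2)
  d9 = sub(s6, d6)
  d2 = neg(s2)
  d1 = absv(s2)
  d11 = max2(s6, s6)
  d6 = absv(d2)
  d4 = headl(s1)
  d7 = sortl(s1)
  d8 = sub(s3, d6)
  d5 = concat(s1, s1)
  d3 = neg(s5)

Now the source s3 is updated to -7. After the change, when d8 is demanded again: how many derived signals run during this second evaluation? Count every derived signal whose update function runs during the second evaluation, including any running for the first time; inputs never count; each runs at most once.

Run set: d8 (1 run).

Initial pass — values computed on the first demand:
  d2 = neg(-3) = 3
  d6 = absv(3) = 3
  d8 = sub(-6, 3) = -9

Second demand — change propagation:
  d8: re-runs because s3 -6->-7; new result -10.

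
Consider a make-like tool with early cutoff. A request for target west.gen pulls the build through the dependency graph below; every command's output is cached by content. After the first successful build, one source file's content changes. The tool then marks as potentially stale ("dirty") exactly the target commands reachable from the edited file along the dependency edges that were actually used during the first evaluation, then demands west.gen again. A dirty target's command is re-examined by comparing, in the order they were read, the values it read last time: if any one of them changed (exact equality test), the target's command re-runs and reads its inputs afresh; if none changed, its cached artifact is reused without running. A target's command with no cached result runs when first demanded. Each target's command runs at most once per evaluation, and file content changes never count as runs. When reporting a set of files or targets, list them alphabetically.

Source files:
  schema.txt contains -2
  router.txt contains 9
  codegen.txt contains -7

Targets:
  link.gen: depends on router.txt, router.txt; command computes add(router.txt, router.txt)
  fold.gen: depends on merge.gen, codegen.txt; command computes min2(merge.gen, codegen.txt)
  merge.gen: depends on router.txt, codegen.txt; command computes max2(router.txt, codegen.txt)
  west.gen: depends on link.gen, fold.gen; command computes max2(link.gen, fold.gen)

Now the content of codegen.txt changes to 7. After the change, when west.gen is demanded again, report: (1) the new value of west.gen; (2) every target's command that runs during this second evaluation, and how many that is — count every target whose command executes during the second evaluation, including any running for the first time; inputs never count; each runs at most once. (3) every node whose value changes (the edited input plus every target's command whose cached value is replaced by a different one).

Demanding west.gen again yields 18.
3 target commands run: fold.gen, merge.gen, west.gen.
The nodes whose values change: codegen.txt, fold.gen.

First demand of the output computes:
  link.gen = add(9, 9) = 18
  merge.gen = max2(9, -7) = 9
  fold.gen = min2(9, -7) = -7
  west.gen = max2(18, -7) = 18

After the edit, cleaning proceeds:
  merge.gen: a read changed (codegen.txt -7->7) — executes, giving 9 — identical to its old value.
  fold.gen: a read changed (codegen.txt -7->7) — executes, giving 7.
  west.gen: a read changed (fold.gen -7->7) — executes, giving 18 — identical to its old value.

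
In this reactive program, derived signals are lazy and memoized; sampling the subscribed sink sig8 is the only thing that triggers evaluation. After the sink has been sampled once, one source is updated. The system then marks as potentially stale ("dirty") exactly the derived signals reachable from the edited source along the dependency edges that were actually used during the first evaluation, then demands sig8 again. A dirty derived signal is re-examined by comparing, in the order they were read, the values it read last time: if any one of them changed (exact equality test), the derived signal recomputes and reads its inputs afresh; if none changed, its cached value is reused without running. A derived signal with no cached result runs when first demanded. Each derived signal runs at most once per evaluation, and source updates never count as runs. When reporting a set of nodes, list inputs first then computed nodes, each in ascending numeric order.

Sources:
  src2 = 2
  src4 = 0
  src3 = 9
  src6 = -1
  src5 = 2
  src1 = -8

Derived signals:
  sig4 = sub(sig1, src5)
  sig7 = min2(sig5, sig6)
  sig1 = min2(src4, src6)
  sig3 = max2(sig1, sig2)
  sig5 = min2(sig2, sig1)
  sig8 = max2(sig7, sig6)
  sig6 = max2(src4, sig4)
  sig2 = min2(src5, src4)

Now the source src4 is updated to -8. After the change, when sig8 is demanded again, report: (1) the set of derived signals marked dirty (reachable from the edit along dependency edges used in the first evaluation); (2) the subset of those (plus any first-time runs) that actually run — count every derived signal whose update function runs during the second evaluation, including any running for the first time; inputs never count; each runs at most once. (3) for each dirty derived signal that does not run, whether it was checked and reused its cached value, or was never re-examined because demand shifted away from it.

The edit dirties: sig1, sig2, sig4, sig5, sig6, sig7, sig8.
7 derived signals run: sig1, sig2, sig4, sig5, sig6, sig7, sig8.
No dirty derived signal escaped a run.

First demand of the output computes:
  sig1 = min2(0, -1) = -1
  sig2 = min2(2, 0) = 0
  sig4 = sub(-1, 2) = -3
  sig5 = min2(0, -1) = -1
  sig6 = max2(0, -3) = 0
  sig7 = min2(-1, 0) = -1
  sig8 = max2(-1, 0) = 0

After the edit, cleaning proceeds:
  sig1: a read changed (src4 0->-8) — executes, giving -8.
  sig2: a read changed (src4 0->-8) — executes, giving -8.
  sig4: a read changed (sig1 -1->-8) — executes, giving -10.
  sig5: a read changed (sig2 0->-8; sig1 -1->-8) — executes, giving -8.
  sig6: a read changed (src4 0->-8; sig4 -3->-10) — executes, giving -8.
  sig7: a read changed (sig5 -1->-8; sig6 0->-8) — executes, giving -8.
  sig8: a read changed (sig7 -1->-8; sig6 0->-8) — executes, giving -8.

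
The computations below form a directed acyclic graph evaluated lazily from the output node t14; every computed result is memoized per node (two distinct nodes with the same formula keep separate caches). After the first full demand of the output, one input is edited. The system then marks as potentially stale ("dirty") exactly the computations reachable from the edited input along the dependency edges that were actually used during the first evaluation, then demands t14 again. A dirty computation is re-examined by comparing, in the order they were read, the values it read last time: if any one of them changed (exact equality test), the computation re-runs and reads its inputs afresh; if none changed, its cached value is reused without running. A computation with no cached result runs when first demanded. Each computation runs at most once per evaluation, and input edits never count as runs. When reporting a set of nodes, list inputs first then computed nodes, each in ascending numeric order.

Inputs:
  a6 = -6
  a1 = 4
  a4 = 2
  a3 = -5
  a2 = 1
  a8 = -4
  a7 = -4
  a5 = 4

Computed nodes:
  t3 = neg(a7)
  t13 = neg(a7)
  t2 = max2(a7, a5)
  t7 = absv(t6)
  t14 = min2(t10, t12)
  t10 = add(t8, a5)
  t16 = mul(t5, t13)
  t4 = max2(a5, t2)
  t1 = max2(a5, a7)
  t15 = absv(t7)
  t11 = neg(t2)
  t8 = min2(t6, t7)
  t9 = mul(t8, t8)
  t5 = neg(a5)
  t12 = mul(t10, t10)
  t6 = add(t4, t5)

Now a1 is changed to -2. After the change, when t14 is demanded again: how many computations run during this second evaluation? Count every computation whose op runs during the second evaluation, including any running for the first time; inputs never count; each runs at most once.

0 computations run: none.
Note the shortcut — nothing in the graph depends on a1 at all, so no recomputation happens.

First demand of the output computes:
  t2 = max2(-4, 4) = 4
  t4 = max2(4, 4) = 4
  t5 = neg(4) = -4
  t6 = add(4, -4) = 0
  t7 = absv(0) = 0
  t8 = min2(0, 0) = 0
  t10 = add(0, 4) = 4
  t12 = mul(4, 4) = 16
  t14 = min2(4, 16) = 4

After the edit, cleaning proceeds:
  no node depends on a1 at all; the second demand re-runs nothing.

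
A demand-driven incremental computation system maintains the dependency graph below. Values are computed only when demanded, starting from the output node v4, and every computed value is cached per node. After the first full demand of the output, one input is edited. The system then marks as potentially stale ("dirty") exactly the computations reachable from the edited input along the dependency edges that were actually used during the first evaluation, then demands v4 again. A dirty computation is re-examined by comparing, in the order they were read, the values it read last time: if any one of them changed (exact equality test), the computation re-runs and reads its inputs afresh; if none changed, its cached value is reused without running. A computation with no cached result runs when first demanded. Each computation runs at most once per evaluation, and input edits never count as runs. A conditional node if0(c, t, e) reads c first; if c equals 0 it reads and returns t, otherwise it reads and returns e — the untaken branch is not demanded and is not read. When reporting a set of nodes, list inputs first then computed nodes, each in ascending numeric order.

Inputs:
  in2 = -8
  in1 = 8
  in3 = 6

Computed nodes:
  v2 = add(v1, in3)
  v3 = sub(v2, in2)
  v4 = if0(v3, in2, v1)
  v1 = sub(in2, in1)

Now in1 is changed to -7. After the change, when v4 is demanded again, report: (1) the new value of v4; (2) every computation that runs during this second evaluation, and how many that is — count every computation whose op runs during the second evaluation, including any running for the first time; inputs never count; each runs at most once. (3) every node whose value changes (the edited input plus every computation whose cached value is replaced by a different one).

New value of v4: -1.
Computations that run: v1, v2, v3, v4 — 4 in total.
Values that change: in1, v1, v2, v3, v4.

First evaluation (everything demanded from the output):
  v1 = sub(-8, 8) = -16
  v2 = add(-16, 6) = -10
  v3 = sub(-10, -8) = -2
  v4 = if0(v3=-2 -> else branch v1) = -16

Propagation after the edit:
  v1: runs — in1 8->-7; result -1.
  v2: runs — v1 -16->-1; result 5.
  v3: runs — v2 -10->5; result 13.
  v4: runs — v3 -2->13; v1 -16->-1; result -1.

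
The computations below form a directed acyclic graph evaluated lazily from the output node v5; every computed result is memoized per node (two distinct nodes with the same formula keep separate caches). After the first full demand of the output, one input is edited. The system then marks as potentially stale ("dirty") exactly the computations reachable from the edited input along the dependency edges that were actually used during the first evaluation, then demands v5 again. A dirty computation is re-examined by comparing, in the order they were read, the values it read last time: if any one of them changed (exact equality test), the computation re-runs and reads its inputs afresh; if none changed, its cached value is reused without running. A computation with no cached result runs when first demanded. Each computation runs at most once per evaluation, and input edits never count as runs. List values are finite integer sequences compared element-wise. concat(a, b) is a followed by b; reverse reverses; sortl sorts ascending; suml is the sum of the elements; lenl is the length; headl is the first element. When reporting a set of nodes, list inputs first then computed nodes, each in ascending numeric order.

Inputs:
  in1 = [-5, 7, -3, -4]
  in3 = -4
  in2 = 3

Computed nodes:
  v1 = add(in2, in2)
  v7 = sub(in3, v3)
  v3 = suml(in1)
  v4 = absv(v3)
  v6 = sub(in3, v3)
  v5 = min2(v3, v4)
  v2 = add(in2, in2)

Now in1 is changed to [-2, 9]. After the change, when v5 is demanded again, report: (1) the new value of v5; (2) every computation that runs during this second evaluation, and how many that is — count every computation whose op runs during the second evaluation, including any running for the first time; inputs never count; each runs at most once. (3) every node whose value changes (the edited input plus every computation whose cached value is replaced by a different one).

First demand of the output computes:
  v3 = suml([-5, 7, -3, -4]) = -5
  v4 = absv(-5) = 5
  v5 = min2(-5, 5) = -5

After the edit, cleaning proceeds:
  v3: a read changed (in1 [-5, 7, -3, -4]->[-2, 9]) — executes, giving 7.
  v4: a read changed (v3 -5->7) — executes, giving 7.
  v5: a read changed (v3 -5->7; v4 5->7) — executes, giving 7.

Demanding v5 again yields 7.
3 computations run: v3, v4, v5.
The nodes whose values change: in1, v3, v4, v5.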